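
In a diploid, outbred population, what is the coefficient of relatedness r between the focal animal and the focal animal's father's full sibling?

0.25

Each parent–offspring link contributes a factor of 1/2, and independent paths through distinct common ancestors add.
Full aunt/uncle↔niece/nephew: two paths of length 3 through the shared grandparent pair: r = 2·(1/2)^3 = 1/4.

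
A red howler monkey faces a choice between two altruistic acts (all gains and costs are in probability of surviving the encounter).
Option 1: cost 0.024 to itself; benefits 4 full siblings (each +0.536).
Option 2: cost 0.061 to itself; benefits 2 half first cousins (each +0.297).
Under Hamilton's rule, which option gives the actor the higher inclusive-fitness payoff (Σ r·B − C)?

Option 1: r to a full sibling = 0.5.
Option 1: Σ r·B − C = (4·0.5·0.536) − 0.024 = 1.048.
Option 2: r to a half first cousin = 0.0625.
Option 2: Σ r·B − C = (2·0.0625·0.297) − 0.061 = -0.023875.
Option 1 has the higher net inclusive-fitness payoff.

Option 1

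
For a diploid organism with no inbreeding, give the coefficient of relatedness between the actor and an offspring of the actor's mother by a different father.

0.25

Each parent–offspring link contributes a factor of 1/2, and independent paths through distinct common ancestors add.
Half-sibs share one parent — one path of length 2: r = (1/2)^2 = 1/4.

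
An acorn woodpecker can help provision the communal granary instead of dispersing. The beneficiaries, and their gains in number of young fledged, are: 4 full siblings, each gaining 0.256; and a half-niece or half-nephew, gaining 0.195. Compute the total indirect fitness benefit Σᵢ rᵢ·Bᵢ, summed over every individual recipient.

r to a full sibling = 1/2 (full sibs share both parents — two paths of length 2: r = 2·(1/2)^2 = 1/2).
r to a half-niece or half-nephew = 0.125 (half-aunt/uncle↔niece/nephew: one path of length 3: r = (1/2)^3 = 1/8).
Summing one r·B term per recipient: 4·0.5·0.256 + 1·0.125·0.195 = 0.536375.

0.536375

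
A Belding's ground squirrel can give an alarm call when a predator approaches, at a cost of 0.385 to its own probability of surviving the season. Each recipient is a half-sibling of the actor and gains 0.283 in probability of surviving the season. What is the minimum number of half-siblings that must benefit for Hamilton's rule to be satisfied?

r to a half-sibling = 1/4 (half-sibs share one parent — one path of length 2: r = (1/2)^2 = 1/4).
Hamilton's rule: n·r·B > C  ⇒  n > C/(r·B) = 0.385/(0.25·0.283) = 5.442.
The smallest integer exceeding 5.442 is 6.

6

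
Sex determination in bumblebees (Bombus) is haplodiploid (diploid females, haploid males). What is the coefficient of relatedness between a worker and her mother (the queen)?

One meiotic link between diploid queen and diploid daughter: r = 1/2.

0.5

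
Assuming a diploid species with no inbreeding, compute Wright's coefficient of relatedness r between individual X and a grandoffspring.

0.25

Two parent–offspring links: r = (1/2)^2 = 1/4.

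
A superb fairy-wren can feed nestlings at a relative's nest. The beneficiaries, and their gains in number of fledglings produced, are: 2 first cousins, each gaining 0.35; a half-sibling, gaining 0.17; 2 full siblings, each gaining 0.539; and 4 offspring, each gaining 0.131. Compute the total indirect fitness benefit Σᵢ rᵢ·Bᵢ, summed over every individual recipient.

0.931

r to a first cousin = 1/8 (first cousins share one grandparent pair — two paths of length 4: r = 2·(1/2)^4 = 1/8).
r to a half-sibling = 0.25 (half-sibs share one parent — one path of length 2: r = (1/2)^2 = 1/4).
r to a full sibling = 1/2 (full sibs share both parents — two paths of length 2: r = 2·(1/2)^2 = 1/2).
r to an offspring = 1/2 (one parent–offspring link: r = (1/2)^1 = 1/2).
Summing one r·B term per recipient: 2·0.125·0.35 + 1·0.25·0.17 + 2·0.5·0.539 + 4·0.5·0.131 = 0.931.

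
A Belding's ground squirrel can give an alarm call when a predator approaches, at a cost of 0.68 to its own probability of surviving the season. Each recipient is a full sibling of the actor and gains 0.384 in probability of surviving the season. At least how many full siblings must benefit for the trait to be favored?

r to a full sibling = 0.5 (full sibs share both parents — two paths of length 2: r = 2·(1/2)^2 = 1/2).
Hamilton's rule: n·r·B > C  ⇒  n > C/(r·B) = 0.68/(0.5·0.384) = 3.542.
The smallest integer exceeding 3.542 is 4.

4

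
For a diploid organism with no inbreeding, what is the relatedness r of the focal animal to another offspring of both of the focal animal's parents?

0.5

Each parent–offspring link contributes a factor of 1/2, and independent paths through distinct common ancestors add.
Full sibs share both parents — two paths of length 2: r = 2·(1/2)^2 = 1/2.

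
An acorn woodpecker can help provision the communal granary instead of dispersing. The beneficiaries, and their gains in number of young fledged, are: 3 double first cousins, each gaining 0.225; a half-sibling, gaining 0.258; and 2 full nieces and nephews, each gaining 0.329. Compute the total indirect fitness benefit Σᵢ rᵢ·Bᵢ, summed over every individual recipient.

0.39775

r to a double first cousin = 1/4 (double first cousins share both grandparent pairs — four paths of length 4: r = 4·(1/2)^4 = 1/4).
r to a half-sibling = 1/4 (half-sibs share one parent — one path of length 2: r = (1/2)^2 = 1/4).
r to a full niece or nephew = 1/4 (full aunt/uncle↔niece/nephew: two paths of length 3 through the shared grandparent pair: r = 2·(1/2)^3 = 1/4).
Summing one r·B term per recipient: 3·0.25·0.225 + 1·0.25·0.258 + 2·0.25·0.329 = 0.39775.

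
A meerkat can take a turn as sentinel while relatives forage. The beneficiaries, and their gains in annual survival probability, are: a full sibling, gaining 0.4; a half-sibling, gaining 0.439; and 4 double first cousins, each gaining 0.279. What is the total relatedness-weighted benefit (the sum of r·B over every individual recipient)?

r to a full sibling = 0.5 (full sibs share both parents — two paths of length 2: r = 2·(1/2)^2 = 1/2).
r to a half-sibling = 0.25 (half-sibs share one parent — one path of length 2: r = (1/2)^2 = 1/4).
r to a double first cousin = 1/4 (double first cousins share both grandparent pairs — four paths of length 4: r = 4·(1/2)^4 = 1/4).
Summing one r·B term per recipient: 1·0.5·0.4 + 1·0.25·0.439 + 4·0.25·0.279 = 0.58875.

0.58875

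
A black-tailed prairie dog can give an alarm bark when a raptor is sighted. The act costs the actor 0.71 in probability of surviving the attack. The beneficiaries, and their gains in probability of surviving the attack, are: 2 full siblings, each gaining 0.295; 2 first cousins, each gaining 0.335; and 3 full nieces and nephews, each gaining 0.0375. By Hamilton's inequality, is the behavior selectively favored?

Hamilton's rule: the trait is favored when the sum of r·B over every recipient exceeds the actor's cost C.
r to a full sibling = 0.5 (full sibs share both parents — two paths of length 2: r = 2·(1/2)^2 = 1/2).
r to a first cousin = 0.125 (first cousins share one grandparent pair — two paths of length 4: r = 2·(1/2)^4 = 1/8).
r to a full niece or nephew = 0.25 (full aunt/uncle↔niece/nephew: two paths of length 3 through the shared grandparent pair: r = 2·(1/2)^3 = 1/4).
Summing one r·B term per recipient: 2·0.5·0.295 + 2·0.125·0.335 + 3·0.25·0.0375 = 0.406875.
0.406875 < 0.71: the indirect benefit is less than the cost.

No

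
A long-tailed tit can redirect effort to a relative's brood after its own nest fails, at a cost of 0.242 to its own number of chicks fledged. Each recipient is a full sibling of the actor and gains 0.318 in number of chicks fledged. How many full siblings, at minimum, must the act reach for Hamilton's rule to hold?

r to a full sibling = 1/2 (full sibs share both parents — two paths of length 2: r = 2·(1/2)^2 = 1/2).
Hamilton's rule: n·r·B > C  ⇒  n > C/(r·B) = 0.242/(0.5·0.318) = 1.522.
The smallest integer exceeding 1.522 is 2.

2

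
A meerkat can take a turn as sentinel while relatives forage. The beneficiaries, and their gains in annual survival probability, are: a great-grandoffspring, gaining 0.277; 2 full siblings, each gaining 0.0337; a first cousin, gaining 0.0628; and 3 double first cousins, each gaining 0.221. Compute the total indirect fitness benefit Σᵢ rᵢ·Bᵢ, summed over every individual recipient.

r to a great-grandoffspring = 0.125 (three parent–offspring links: r = (1/2)^3 = 1/8).
r to a full sibling = 1/2 (full sibs share both parents — two paths of length 2: r = 2·(1/2)^2 = 1/2).
r to a first cousin = 1/8 (first cousins share one grandparent pair — two paths of length 4: r = 2·(1/2)^4 = 1/8).
r to a double first cousin = 1/4 (double first cousins share both grandparent pairs — four paths of length 4: r = 4·(1/2)^4 = 1/4).
Summing one r·B term per recipient: 1·0.125·0.277 + 2·0.5·0.0337 + 1·0.125·0.0628 + 3·0.25·0.221 = 0.241925.

0.241925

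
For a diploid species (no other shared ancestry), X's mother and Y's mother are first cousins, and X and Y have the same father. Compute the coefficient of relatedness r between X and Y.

Wright's path rule: contributions from independent ancestry routes add.
X and Y are related in two ways: second cousins through their mothers (r = 1/32) and half-sibs through their shared father (r = 1/4).
r = 1/32 + 1/4 = 0.28125.

0.28125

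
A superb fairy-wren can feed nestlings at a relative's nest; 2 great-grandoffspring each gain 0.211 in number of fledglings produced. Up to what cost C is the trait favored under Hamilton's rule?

0.05275

r to a great-grandoffspring = 0.125 (three parent–offspring links: r = (1/2)^3 = 1/8).
Hamilton's rule: n·r·B > C, so the trait is favored while C < n·r·B = 2·0.125·0.211 = 0.05275.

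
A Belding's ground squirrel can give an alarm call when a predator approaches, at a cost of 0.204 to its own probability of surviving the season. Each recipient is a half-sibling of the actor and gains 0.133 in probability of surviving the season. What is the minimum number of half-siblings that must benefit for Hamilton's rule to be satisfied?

7

r to a half-sibling = 0.25 (half-sibs share one parent — one path of length 2: r = (1/2)^2 = 1/4).
Hamilton's rule: n·r·B > C  ⇒  n > C/(r·B) = 0.204/(0.25·0.133) = 6.135.
The smallest integer exceeding 6.135 is 7.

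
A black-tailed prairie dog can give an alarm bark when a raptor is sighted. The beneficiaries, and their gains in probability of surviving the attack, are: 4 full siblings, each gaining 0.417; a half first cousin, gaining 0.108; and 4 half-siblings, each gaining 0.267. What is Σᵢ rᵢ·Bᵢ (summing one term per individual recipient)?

1.10775

r to a full sibling = 1/2 (full sibs share both parents — two paths of length 2: r = 2·(1/2)^2 = 1/2).
r to a half first cousin = 0.0625 (half first cousins share one grandparent — one path of length 4: r = (1/2)^4 = 1/16).
r to a half-sibling = 1/4 (half-sibs share one parent — one path of length 2: r = (1/2)^2 = 1/4).
Summing one r·B term per recipient: 4·0.5·0.417 + 1·0.0625·0.108 + 4·0.25·0.267 = 1.10775.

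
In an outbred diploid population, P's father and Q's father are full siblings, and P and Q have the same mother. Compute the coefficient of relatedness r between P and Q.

Relatedness sums over independent paths through distinct common ancestors.
P and Q are related in two ways: first cousins through their fathers (r = 1/8) and half-sibs through their shared mother (r = 1/4).
r = 1/8 + 1/4 = 3/8 = 0.375.

0.375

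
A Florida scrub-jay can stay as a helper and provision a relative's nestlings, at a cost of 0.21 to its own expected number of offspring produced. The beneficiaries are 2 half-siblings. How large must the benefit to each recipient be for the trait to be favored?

0.42

r to a half-sibling = 1/4 (half-sibs share one parent — one path of length 2: r = (1/2)^2 = 1/4).
Hamilton's rule with n recipients of equal r: n·r·B > C, so B > C/(n·r) = 0.21/(2·0.25) = 0.42.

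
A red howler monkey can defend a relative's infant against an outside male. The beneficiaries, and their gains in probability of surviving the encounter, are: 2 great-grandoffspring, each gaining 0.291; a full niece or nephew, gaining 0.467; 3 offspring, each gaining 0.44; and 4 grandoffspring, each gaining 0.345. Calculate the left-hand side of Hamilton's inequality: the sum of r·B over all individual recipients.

1.1945

r to a great-grandoffspring = 1/8 (three parent–offspring links: r = (1/2)^3 = 1/8).
r to a full niece or nephew = 0.25 (full aunt/uncle↔niece/nephew: two paths of length 3 through the shared grandparent pair: r = 2·(1/2)^3 = 1/4).
r to an offspring = 0.5 (one parent–offspring link: r = (1/2)^1 = 1/2).
r to a grandoffspring = 1/4 (two parent–offspring links: r = (1/2)^2 = 1/4).
Summing one r·B term per recipient: 2·0.125·0.291 + 1·0.25·0.467 + 3·0.5·0.44 + 4·0.25·0.345 = 1.1945.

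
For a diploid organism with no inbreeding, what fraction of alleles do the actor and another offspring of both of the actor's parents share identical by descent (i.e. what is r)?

0.5

Each parent–offspring link contributes a factor of 1/2, and independent paths through distinct common ancestors add.
Full sibs share both parents — two paths of length 2: r = 2·(1/2)^2 = 1/2.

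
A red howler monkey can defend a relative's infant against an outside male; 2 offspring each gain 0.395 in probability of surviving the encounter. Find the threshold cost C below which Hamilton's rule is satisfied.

0.395

r to an offspring = 1/2 (one parent–offspring link: r = (1/2)^1 = 1/2).
Hamilton's rule: n·r·B > C, so the trait is favored while C < n·r·B = 2·0.5·0.395 = 0.395.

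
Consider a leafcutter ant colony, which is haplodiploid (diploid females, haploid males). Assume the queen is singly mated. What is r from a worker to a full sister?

0.75

Haplodiploid full sisters inherit their father's entire haploid genome identically (contributing 1/2) and on average half of their mother's contribution (1/2 · 1/2 = 1/4); r = 1/2 + 1/4 = 3/4.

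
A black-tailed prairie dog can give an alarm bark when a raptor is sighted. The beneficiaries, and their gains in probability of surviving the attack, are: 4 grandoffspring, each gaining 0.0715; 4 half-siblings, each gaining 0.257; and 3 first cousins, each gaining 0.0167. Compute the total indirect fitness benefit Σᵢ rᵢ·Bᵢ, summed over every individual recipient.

r to a grandoffspring = 1/4 (two parent–offspring links: r = (1/2)^2 = 1/4).
r to a half-sibling = 1/4 (half-sibs share one parent — one path of length 2: r = (1/2)^2 = 1/4).
r to a first cousin = 0.125 (first cousins share one grandparent pair — two paths of length 4: r = 2·(1/2)^4 = 1/8).
Summing one r·B term per recipient: 4·0.25·0.0715 + 4·0.25·0.257 + 3·0.125·0.0167 = 0.3347625.

0.3347625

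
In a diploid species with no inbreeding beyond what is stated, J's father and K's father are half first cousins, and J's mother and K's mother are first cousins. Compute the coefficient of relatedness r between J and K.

0.046875

Wright's path rule: contributions from independent ancestry routes add.
J and K are related in two ways: half second cousins through their fathers (r = 1/64) and second cousins through their mothers (r = 1/32).
r = 1/64 + 1/32 = 3/64 = 0.046875.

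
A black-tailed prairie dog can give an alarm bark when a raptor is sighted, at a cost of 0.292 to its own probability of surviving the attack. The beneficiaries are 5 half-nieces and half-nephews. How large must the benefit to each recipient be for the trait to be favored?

0.4672

r to a half-niece or half-nephew = 0.125 (half-aunt/uncle↔niece/nephew: one path of length 3: r = (1/2)^3 = 1/8).
Hamilton's rule with n recipients of equal r: n·r·B > C, so B > C/(n·r) = 0.292/(5·0.125) = 0.4672.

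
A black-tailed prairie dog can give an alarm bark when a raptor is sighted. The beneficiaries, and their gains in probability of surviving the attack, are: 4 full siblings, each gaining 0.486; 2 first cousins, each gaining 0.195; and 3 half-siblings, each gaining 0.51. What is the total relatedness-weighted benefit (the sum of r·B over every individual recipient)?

r to a full sibling = 0.5 (full sibs share both parents — two paths of length 2: r = 2·(1/2)^2 = 1/2).
r to a first cousin = 1/8 (first cousins share one grandparent pair — two paths of length 4: r = 2·(1/2)^4 = 1/8).
r to a half-sibling = 1/4 (half-sibs share one parent — one path of length 2: r = (1/2)^2 = 1/4).
Summing one r·B term per recipient: 4·0.5·0.486 + 2·0.125·0.195 + 3·0.25·0.51 = 1.40325.

1.40325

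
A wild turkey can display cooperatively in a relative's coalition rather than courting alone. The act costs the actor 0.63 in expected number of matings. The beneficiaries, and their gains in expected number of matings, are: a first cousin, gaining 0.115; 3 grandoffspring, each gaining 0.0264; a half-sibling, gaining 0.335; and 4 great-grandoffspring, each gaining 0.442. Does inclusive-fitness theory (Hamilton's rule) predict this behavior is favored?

Hamilton's rule: the trait is favored when the sum of r·B over every recipient exceeds the actor's cost C.
r to a first cousin = 1/8 (first cousins share one grandparent pair — two paths of length 4: r = 2·(1/2)^4 = 1/8).
r to a grandoffspring = 1/4 (two parent–offspring links: r = (1/2)^2 = 1/4).
r to a half-sibling = 1/4 (half-sibs share one parent — one path of length 2: r = (1/2)^2 = 1/4).
r to a great-grandoffspring = 1/8 (three parent–offspring links: r = (1/2)^3 = 1/8).
Summing one r·B term per recipient: 1·0.125·0.115 + 3·0.25·0.0264 + 1·0.25·0.335 + 4·0.125·0.442 = 0.338925.
0.338925 < 0.63: the indirect benefit is less than the cost.

No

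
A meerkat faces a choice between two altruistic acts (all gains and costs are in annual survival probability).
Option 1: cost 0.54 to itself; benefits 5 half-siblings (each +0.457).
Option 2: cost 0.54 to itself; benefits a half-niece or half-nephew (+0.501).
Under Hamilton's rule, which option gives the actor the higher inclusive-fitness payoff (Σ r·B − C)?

Option 1

Option 1: r to a half-sibling = 0.25.
Option 1: Σ r·B − C = (5·0.25·0.457) − 0.54 = 0.03125.
Option 2: r to a half-niece or half-nephew = 0.125.
Option 2: Σ r·B − C = (1·0.125·0.501) − 0.54 = -0.477375.
Option 1 has the higher net inclusive-fitness payoff.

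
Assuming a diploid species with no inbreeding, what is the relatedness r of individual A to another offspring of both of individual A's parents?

0.5

Each parent–offspring link contributes a factor of 1/2, and independent paths through distinct common ancestors add.
Full sibs share both parents — two paths of length 2: r = 2·(1/2)^2 = 1/2.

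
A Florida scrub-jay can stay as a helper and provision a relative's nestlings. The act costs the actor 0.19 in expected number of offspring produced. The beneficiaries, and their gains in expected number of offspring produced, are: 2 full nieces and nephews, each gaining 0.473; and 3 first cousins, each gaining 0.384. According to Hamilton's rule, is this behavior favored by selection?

Hamilton's rule: the trait is favored when the sum of r·B over every recipient exceeds the actor's cost C.
r to a full niece or nephew = 0.25 (full aunt/uncle↔niece/nephew: two paths of length 3 through the shared grandparent pair: r = 2·(1/2)^3 = 1/4).
r to a first cousin = 0.125 (first cousins share one grandparent pair — two paths of length 4: r = 2·(1/2)^4 = 1/8).
Summing one r·B term per recipient: 2·0.25·0.473 + 3·0.125·0.384 = 0.3805.
0.3805 > 0.19: the indirect benefit exceeds the cost.

Yes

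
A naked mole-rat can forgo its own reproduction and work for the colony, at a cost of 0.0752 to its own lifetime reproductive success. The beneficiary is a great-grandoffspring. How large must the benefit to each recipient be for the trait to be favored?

r to a great-grandoffspring = 1/8 (three parent–offspring links: r = (1/2)^3 = 1/8).
Hamilton's rule with n recipients of equal r: n·r·B > C, so B > C/(n·r) = 0.0752/(1·0.125) = 0.6016.

0.6016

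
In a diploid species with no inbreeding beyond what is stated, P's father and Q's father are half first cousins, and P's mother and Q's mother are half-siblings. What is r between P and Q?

Independent pedigree routes through distinct common ancestors add.
P and Q are related in two ways: half second cousins through their fathers (r = 1/64) and half first cousins through their mothers (r = 1/16).
r = 1/64 + 1/16 = 0.078125.

0.078125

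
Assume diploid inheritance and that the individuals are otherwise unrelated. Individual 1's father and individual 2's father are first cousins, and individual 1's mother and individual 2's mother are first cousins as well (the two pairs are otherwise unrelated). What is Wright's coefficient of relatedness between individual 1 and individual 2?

Independent pedigree routes through distinct common ancestors add.
Individual 1 and individual 2 are related in two ways: second cousins through their fathers (r = 1/32) and second cousins through their mothers (r = 1/32).
r = 1/32 + 1/32 = 0.0625.

0.0625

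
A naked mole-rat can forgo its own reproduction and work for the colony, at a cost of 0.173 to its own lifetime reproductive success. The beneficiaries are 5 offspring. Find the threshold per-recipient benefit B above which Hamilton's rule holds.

0.0692

r to an offspring = 1/2 (one parent–offspring link: r = (1/2)^1 = 1/2).
Hamilton's rule with n recipients of equal r: n·r·B > C, so B > C/(n·r) = 0.173/(5·0.5) = 0.0692.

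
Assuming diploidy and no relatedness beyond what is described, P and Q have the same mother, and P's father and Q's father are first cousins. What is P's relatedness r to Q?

0.28125

Independent pedigree routes through distinct common ancestors add.
P and Q are related in two ways: half-sibs through their shared mother (r = 1/4) and second cousins through their fathers (r = 1/32).
r = 1/4 + 1/32 = 0.28125.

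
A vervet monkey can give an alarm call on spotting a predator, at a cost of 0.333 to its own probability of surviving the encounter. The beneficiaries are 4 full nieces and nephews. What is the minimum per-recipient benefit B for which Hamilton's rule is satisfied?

r to a full niece or nephew = 1/4 (full aunt/uncle↔niece/nephew: two paths of length 3 through the shared grandparent pair: r = 2·(1/2)^3 = 1/4).
Hamilton's rule with n recipients of equal r: n·r·B > C, so B > C/(n·r) = 0.333/(4·0.25) = 0.333.

0.333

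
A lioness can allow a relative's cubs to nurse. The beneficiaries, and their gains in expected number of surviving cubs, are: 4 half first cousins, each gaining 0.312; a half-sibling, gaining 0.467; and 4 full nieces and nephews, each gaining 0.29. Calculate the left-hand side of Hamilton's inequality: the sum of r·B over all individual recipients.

r to a half first cousin = 1/16 (half first cousins share one grandparent — one path of length 4: r = (1/2)^4 = 1/16).
r to a half-sibling = 0.25 (half-sibs share one parent — one path of length 2: r = (1/2)^2 = 1/4).
r to a full niece or nephew = 1/4 (full aunt/uncle↔niece/nephew: two paths of length 3 through the shared grandparent pair: r = 2·(1/2)^3 = 1/4).
Summing one r·B term per recipient: 4·0.0625·0.312 + 1·0.25·0.467 + 4·0.25·0.29 = 0.48475.

0.48475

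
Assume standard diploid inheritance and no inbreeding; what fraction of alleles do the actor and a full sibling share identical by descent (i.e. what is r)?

Each parent–offspring link contributes a factor of 1/2, and independent paths through distinct common ancestors add.
Full sibs share both parents — two paths of length 2: r = 2·(1/2)^2 = 1/2.

0.5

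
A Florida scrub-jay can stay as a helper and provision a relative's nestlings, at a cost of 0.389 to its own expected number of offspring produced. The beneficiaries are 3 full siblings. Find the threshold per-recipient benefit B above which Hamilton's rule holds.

0.2593

r to a full sibling = 1/2 (full sibs share both parents — two paths of length 2: r = 2·(1/2)^2 = 1/2).
Hamilton's rule with n recipients of equal r: n·r·B > C, so B > C/(n·r) = 0.389/(3·0.5) = 0.2593.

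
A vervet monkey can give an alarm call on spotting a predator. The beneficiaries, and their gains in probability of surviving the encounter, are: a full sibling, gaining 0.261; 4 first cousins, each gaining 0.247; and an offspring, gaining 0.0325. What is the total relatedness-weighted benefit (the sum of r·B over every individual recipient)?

0.27025

r to a full sibling = 1/2 (full sibs share both parents — two paths of length 2: r = 2·(1/2)^2 = 1/2).
r to a first cousin = 1/8 (first cousins share one grandparent pair — two paths of length 4: r = 2·(1/2)^4 = 1/8).
r to an offspring = 1/2 (one parent–offspring link: r = (1/2)^1 = 1/2).
Summing one r·B term per recipient: 1·0.5·0.261 + 4·0.125·0.247 + 1·0.5·0.0325 = 0.27025.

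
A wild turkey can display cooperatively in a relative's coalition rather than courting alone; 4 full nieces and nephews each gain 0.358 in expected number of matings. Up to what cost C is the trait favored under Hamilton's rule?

r to a full niece or nephew = 0.25 (full aunt/uncle↔niece/nephew: two paths of length 3 through the shared grandparent pair: r = 2·(1/2)^3 = 1/4).
Hamilton's rule: n·r·B > C, so the trait is favored while C < n·r·B = 4·0.25·0.358 = 0.358.

0.358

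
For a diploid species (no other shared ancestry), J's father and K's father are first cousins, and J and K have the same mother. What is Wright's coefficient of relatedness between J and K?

Independent pedigree routes through distinct common ancestors add.
J and K are related in two ways: second cousins through their fathers (r = 1/32) and half-sibs through their shared mother (r = 1/4).
r = 1/32 + 1/4 = 9/32 = 0.28125.

0.28125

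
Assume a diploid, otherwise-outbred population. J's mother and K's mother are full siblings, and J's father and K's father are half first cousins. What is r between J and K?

0.140625

Relatedness sums over independent paths through distinct common ancestors.
J and K are related in two ways: first cousins through their mothers (r = 1/8) and half second cousins through their fathers (r = 1/64).
r = 1/8 + 1/64 = 9/64 = 0.140625.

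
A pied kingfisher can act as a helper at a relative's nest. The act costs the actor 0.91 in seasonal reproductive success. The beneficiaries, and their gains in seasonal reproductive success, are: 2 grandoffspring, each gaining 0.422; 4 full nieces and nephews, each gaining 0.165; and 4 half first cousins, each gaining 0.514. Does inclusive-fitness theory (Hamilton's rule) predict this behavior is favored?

Hamilton's rule: the trait is favored when the sum of r·B over every recipient exceeds the actor's cost C.
r to a grandoffspring = 0.25 (two parent–offspring links: r = (1/2)^2 = 1/4).
r to a full niece or nephew = 0.25 (full aunt/uncle↔niece/nephew: two paths of length 3 through the shared grandparent pair: r = 2·(1/2)^3 = 1/4).
r to a half first cousin = 1/16 (half first cousins share one grandparent — one path of length 4: r = (1/2)^4 = 1/16).
Summing one r·B term per recipient: 2·0.25·0.422 + 4·0.25·0.165 + 4·0.0625·0.514 = 0.5045.
0.5045 < 0.91: the indirect benefit is less than the cost.

No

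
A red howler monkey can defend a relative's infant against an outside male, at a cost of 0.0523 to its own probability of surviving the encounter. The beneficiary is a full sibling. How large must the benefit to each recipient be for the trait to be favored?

0.1046

r to a full sibling = 0.5 (full sibs share both parents — two paths of length 2: r = 2·(1/2)^2 = 1/2).
Hamilton's rule with n recipients of equal r: n·r·B > C, so B > C/(n·r) = 0.0523/(1·0.5) = 0.1046.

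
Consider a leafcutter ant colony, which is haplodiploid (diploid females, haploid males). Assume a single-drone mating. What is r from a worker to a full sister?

0.75

Haplodiploid full sisters inherit their father's entire haploid genome identically (contributing 1/2) and on average half of their mother's contribution (1/2 · 1/2 = 1/4); r = 1/2 + 1/4 = 3/4.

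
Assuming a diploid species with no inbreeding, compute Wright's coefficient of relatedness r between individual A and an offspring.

0.5

One parent–offspring link: r = (1/2)^1 = 1/2.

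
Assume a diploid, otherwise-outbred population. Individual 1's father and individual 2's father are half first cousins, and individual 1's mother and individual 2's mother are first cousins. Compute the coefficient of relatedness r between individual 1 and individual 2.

With two independent routes of shared ancestry, r is the sum of the two contributions.
Individual 1 and individual 2 are related in two ways: half second cousins through their fathers (r = 1/64) and second cousins through their mothers (r = 1/32).
r = 1/64 + 1/32 = 0.046875.

0.046875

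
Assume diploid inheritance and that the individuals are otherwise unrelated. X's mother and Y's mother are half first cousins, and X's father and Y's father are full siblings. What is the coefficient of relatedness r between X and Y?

0.140625

Wright's path rule: contributions from independent ancestry routes add.
X and Y are related in two ways: half second cousins through their mothers (r = 1/64) and first cousins through their fathers (r = 1/8).
r = 1/64 + 1/8 = 9/64 = 0.140625.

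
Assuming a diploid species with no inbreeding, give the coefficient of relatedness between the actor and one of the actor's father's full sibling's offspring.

Each parent–offspring link contributes a factor of 1/2, and independent paths through distinct common ancestors add.
First cousins share one grandparent pair — two paths of length 4: r = 2·(1/2)^4 = 1/8.

0.125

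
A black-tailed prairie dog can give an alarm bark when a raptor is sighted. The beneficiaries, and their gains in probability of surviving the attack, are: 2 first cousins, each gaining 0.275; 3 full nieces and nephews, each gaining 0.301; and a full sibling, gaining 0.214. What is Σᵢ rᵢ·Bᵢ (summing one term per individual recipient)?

0.4015

r to a first cousin = 1/8 (first cousins share one grandparent pair — two paths of length 4: r = 2·(1/2)^4 = 1/8).
r to a full niece or nephew = 1/4 (full aunt/uncle↔niece/nephew: two paths of length 3 through the shared grandparent pair: r = 2·(1/2)^3 = 1/4).
r to a full sibling = 0.5 (full sibs share both parents — two paths of length 2: r = 2·(1/2)^2 = 1/2).
Summing one r·B term per recipient: 2·0.125·0.275 + 3·0.25·0.301 + 1·0.5·0.214 = 0.4015.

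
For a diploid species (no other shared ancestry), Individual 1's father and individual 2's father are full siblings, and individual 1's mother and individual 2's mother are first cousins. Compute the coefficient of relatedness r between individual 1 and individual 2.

0.15625

Independent pedigree routes through distinct common ancestors add.
Individual 1 and individual 2 are related in two ways: first cousins through their fathers (r = 1/8) and second cousins through their mothers (r = 1/32).
r = 1/8 + 1/32 = 5/32 = 0.15625.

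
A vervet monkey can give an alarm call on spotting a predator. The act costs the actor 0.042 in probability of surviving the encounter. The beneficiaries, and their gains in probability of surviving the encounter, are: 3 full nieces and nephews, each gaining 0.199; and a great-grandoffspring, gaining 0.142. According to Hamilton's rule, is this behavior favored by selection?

Hamilton's rule: the trait is favored when the sum of r·B over every recipient exceeds the actor's cost C.
r to a full niece or nephew = 1/4 (full aunt/uncle↔niece/nephew: two paths of length 3 through the shared grandparent pair: r = 2·(1/2)^3 = 1/4).
r to a great-grandoffspring = 1/8 (three parent–offspring links: r = (1/2)^3 = 1/8).
Summing one r·B term per recipient: 3·0.25·0.199 + 1·0.125·0.142 = 0.167.
0.167 > 0.042: the indirect benefit exceeds the cost.

Yes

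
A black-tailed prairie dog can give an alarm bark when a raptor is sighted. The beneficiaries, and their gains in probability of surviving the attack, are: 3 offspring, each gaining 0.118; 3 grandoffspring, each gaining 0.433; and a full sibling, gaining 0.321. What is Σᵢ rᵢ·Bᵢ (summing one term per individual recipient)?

r to an offspring = 1/2 (one parent–offspring link: r = (1/2)^1 = 1/2).
r to a grandoffspring = 1/4 (two parent–offspring links: r = (1/2)^2 = 1/4).
r to a full sibling = 1/2 (full sibs share both parents — two paths of length 2: r = 2·(1/2)^2 = 1/2).
Summing one r·B term per recipient: 3·0.5·0.118 + 3·0.25·0.433 + 1·0.5·0.321 = 0.66225.

0.66225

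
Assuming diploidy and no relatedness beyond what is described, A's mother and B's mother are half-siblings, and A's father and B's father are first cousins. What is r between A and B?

With two independent routes of shared ancestry, r is the sum of the two contributions.
A and B are related in two ways: half first cousins through their mothers (r = 1/16) and second cousins through their fathers (r = 1/32).
r = 1/16 + 1/32 = 0.09375.

0.09375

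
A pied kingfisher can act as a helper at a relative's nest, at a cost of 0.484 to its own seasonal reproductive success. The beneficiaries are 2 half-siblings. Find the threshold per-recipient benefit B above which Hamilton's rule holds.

r to a half-sibling = 0.25 (half-sibs share one parent — one path of length 2: r = (1/2)^2 = 1/4).
Hamilton's rule with n recipients of equal r: n·r·B > C, so B > C/(n·r) = 0.484/(2·0.25) = 0.968.

0.968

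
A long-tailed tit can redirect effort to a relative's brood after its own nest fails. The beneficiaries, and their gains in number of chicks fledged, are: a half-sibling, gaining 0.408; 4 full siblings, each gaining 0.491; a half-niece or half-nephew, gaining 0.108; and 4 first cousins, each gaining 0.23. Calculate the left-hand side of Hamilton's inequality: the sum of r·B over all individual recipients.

r to a half-sibling = 1/4 (half-sibs share one parent — one path of length 2: r = (1/2)^2 = 1/4).
r to a full sibling = 0.5 (full sibs share both parents — two paths of length 2: r = 2·(1/2)^2 = 1/2).
r to a half-niece or half-nephew = 0.125 (half-aunt/uncle↔niece/nephew: one path of length 3: r = (1/2)^3 = 1/8).
r to a first cousin = 0.125 (first cousins share one grandparent pair — two paths of length 4: r = 2·(1/2)^4 = 1/8).
Summing one r·B term per recipient: 1·0.25·0.408 + 4·0.5·0.491 + 1·0.125·0.108 + 4·0.125·0.23 = 1.2125.

1.2125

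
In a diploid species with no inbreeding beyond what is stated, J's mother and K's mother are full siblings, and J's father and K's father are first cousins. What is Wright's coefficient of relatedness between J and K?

0.15625

Independent pedigree routes through distinct common ancestors add.
J and K are related in two ways: first cousins through their mothers (r = 1/8) and second cousins through their fathers (r = 1/32).
r = 1/8 + 1/32 = 0.15625.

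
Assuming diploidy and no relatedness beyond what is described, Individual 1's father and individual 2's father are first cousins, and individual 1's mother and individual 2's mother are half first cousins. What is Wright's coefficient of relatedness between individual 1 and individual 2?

Independent pedigree routes through distinct common ancestors add.
Individual 1 and individual 2 are related in two ways: second cousins through their fathers (r = 1/32) and half second cousins through their mothers (r = 1/64).
r = 1/32 + 1/64 = 3/64 = 0.046875.

0.046875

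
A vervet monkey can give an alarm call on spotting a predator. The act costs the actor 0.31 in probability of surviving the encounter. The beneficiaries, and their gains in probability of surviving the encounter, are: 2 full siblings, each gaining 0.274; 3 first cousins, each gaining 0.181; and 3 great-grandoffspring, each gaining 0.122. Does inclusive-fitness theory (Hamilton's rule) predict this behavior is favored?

Hamilton's rule: the trait is favored when the sum of r·B over every recipient exceeds the actor's cost C.
r to a full sibling = 0.5 (full sibs share both parents — two paths of length 2: r = 2·(1/2)^2 = 1/2).
r to a first cousin = 0.125 (first cousins share one grandparent pair — two paths of length 4: r = 2·(1/2)^4 = 1/8).
r to a great-grandoffspring = 0.125 (three parent–offspring links: r = (1/2)^3 = 1/8).
Summing one r·B term per recipient: 2·0.5·0.274 + 3·0.125·0.181 + 3·0.125·0.122 = 0.387625.
0.387625 > 0.31: the indirect benefit exceeds the cost.

Yes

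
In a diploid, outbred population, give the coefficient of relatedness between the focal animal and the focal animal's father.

Each parent–offspring link contributes a factor of 1/2, and independent paths through distinct common ancestors add.
One parent–offspring link: r = (1/2)^1 = 1/2.

0.5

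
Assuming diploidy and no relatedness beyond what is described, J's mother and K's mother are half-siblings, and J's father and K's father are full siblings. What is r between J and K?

Wright's path rule: contributions from independent ancestry routes add.
J and K are related in two ways: half first cousins through their mothers (r = 1/16) and first cousins through their fathers (r = 1/8).
r = 1/16 + 1/8 = 3/16 = 0.1875.

0.1875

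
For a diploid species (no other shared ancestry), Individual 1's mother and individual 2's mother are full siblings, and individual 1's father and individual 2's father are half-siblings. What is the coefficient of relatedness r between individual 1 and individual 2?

0.1875

With two independent routes of shared ancestry, r is the sum of the two contributions.
Individual 1 and individual 2 are related in two ways: first cousins through their mothers (r = 1/8) and half first cousins through their fathers (r = 1/16).
r = 1/8 + 1/16 = 3/16 = 0.1875.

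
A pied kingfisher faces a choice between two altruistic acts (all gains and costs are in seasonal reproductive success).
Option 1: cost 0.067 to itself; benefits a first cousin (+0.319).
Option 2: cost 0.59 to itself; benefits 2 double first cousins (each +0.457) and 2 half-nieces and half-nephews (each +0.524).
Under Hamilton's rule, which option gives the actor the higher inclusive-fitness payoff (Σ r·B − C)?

Option 1

Option 1: r to a first cousin = 0.125.
Option 1: Σ r·B − C = (1·0.125·0.319) − 0.067 = -0.027125.
Option 2: r to a double first cousin = 0.25.
Option 2: r to a half-niece or half-nephew = 0.125.
Option 2: Σ r·B − C = (2·0.25·0.457 + 2·0.125·0.524) − 0.59 = -0.2305.
Option 1 has the higher net inclusive-fitness payoff.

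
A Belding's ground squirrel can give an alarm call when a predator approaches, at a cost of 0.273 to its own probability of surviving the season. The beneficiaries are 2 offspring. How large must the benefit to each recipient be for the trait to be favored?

r to an offspring = 1/2 (one parent–offspring link: r = (1/2)^1 = 1/2).
Hamilton's rule with n recipients of equal r: n·r·B > C, so B > C/(n·r) = 0.273/(2·0.5) = 0.273.

0.273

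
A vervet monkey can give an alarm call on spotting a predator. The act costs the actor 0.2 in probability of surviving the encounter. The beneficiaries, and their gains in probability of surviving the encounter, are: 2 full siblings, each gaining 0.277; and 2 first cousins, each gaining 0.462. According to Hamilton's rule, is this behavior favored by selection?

Yes

Hamilton's rule: the trait is favored when the sum of r·B over every recipient exceeds the actor's cost C.
r to a full sibling = 0.5 (full sibs share both parents — two paths of length 2: r = 2·(1/2)^2 = 1/2).
r to a first cousin = 0.125 (first cousins share one grandparent pair — two paths of length 4: r = 2·(1/2)^4 = 1/8).
Summing one r·B term per recipient: 2·0.5·0.277 + 2·0.125·0.462 = 0.3925.
0.3925 > 0.2: the indirect benefit exceeds the cost.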